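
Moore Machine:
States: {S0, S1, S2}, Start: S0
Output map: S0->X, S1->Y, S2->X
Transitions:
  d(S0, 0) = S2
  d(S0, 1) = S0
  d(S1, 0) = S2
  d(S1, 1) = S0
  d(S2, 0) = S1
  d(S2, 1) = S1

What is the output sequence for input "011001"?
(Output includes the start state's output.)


Start: S0 (output X)
  --0--> S2 (output X)
  --1--> S1 (output Y)
  --1--> S0 (output X)
  --0--> S2 (output X)
  --0--> S1 (output Y)
  --1--> S0 (output X)

"XXYXXYX"


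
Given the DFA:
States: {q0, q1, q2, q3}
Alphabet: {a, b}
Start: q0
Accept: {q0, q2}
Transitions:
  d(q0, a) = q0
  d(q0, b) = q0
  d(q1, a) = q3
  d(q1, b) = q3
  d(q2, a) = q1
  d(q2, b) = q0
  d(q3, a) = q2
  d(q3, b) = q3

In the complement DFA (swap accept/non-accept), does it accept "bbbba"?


Trace: q0 -> q0 -> q0 -> q0 -> q0 -> q0
Final: q0
Original accept: {q0, q2}
Complement: q0 is in original accept

No, complement rejects (original accepts)


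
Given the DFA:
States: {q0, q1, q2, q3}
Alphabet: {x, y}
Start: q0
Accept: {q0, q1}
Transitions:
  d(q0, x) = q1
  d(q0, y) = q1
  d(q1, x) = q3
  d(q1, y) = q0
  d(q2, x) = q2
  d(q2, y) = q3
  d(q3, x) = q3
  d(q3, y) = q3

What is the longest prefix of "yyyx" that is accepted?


Run the DFA, marking each prefix where the state is accepting:
  "" -> q0 [accept]
  "y" -> q1 [accept]
  "yy" -> q0 [accept]
  "yyy" -> q1 [accept]
  "yyyx" -> q3 [reject]

"yyy"


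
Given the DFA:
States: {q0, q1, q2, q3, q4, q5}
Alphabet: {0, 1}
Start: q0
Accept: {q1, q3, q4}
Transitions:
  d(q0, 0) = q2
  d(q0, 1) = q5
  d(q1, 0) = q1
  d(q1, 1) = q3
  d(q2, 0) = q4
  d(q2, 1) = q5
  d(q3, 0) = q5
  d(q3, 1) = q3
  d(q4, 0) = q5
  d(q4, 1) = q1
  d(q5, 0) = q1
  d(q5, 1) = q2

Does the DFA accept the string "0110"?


Trace: q0 -> q2 -> q5 -> q2 -> q4
Final state: q4
Accept states: {q1, q3, q4}

Yes, accepted (final state q4 is an accept state)


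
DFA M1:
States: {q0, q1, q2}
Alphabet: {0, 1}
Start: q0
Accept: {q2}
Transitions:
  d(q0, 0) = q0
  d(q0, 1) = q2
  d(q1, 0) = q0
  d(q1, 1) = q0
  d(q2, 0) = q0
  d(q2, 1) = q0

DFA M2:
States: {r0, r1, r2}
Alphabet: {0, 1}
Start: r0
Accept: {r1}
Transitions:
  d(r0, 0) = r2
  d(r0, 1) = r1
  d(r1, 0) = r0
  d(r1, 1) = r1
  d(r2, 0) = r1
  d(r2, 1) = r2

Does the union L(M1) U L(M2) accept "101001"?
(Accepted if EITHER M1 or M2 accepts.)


M1: final=q2 accepted=True
M2: final=r2 accepted=False

Yes, union accepts


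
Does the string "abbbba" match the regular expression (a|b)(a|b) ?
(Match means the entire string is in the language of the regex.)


|string| = 6; first = 'a'; last = 'a'

No, "abbbba" does not match (a|b)(a|b)


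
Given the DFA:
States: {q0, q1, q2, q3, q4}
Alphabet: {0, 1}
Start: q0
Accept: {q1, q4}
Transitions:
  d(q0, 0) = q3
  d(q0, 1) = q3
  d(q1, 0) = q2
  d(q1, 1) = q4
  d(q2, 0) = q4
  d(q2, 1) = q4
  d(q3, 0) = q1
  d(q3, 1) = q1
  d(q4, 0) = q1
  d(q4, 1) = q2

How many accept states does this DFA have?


Accept states listed: {q1, q4}
Counting: q1(1) q4(2)

2


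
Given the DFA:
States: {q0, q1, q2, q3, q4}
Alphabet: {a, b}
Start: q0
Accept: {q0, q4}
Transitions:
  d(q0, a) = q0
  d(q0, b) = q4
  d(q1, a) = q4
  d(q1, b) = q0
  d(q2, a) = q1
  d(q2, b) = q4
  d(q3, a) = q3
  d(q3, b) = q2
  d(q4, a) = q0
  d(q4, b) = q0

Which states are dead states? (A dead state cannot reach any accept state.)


Forward reachability from each state:
  q0 -> reaches accept state q0 (live)
  q1 -> reaches accept state q0 (live)
  q2 -> reaches accept state q0 (live)
  q3 -> reaches accept state q0 (live)
  q4 -> reaches accept state q0 (live)

None (all states can reach an accept state)


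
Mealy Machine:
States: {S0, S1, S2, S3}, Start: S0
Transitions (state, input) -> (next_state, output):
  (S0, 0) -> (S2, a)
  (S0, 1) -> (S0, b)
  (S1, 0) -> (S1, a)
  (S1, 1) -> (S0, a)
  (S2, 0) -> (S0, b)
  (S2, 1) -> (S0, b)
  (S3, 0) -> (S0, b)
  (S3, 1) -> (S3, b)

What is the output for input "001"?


Step-by-step:
  (S0, 0) -> (S2, a)
  (S2, 0) -> (S0, b)
  (S0, 1) -> (S0, b)

"abb"


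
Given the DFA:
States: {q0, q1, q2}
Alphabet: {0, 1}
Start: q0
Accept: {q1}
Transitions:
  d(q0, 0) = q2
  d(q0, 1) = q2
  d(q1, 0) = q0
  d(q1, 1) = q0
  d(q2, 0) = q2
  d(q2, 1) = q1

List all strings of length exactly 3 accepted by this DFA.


All strings of length 3: 8 total
Accepted: 2

"001", "101"


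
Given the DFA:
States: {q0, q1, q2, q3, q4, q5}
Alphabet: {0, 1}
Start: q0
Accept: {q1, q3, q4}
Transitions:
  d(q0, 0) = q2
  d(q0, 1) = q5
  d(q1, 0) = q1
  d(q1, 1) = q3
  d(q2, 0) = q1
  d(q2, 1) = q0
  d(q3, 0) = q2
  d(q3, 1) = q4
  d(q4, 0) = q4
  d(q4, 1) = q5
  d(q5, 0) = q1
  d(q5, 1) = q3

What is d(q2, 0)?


Looking up transition d(q2, 0)

q1


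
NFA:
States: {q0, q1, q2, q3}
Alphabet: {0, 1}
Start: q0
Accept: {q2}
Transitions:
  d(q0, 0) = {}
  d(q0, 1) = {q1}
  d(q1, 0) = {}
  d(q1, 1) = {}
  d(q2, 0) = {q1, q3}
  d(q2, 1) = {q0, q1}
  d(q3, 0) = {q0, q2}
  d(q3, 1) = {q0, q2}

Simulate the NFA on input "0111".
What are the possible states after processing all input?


Start: {q0}
  --0--> {}
  --1--> {}
  --1--> {}
  --1--> {}

{} (empty set, no valid transitions)


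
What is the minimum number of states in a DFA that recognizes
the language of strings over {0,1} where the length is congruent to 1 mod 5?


States track (length) mod 5.
Need 5 states: one per remainder 0..4; accept = remainder 1.

5


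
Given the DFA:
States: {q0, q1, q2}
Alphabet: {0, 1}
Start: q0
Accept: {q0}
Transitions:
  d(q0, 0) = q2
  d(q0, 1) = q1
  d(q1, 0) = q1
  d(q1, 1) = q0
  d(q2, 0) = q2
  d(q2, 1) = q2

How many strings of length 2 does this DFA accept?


Enumerating all length-2 strings:
  "00" -> q2 [reject]
  "01" -> q2 [reject]
  "10" -> q1 [reject]
  "11" -> q0 [accept]

1 out of 4


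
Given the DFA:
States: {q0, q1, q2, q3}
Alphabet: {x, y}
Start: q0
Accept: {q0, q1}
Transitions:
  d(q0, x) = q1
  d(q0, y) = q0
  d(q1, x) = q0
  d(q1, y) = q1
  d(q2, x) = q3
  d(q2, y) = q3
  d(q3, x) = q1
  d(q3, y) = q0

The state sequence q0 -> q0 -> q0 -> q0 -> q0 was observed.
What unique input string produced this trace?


Trace back each transition to find the symbol:
  q0 --[y]--> q0
  q0 --[y]--> q0
  q0 --[y]--> q0
  q0 --[y]--> q0

"yyyy"


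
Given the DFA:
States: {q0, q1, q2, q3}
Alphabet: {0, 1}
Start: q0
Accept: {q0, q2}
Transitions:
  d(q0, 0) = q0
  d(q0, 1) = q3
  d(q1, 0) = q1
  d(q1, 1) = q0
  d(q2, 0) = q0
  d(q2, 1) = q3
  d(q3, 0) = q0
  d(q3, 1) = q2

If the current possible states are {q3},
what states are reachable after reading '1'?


Apply transition on '1' from each current state:
  d(q3, 1) = q2

{q2}


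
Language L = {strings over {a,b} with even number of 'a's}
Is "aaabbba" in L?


count('a') = 4; 4 mod 2 = 0

Yes, "aaabbba" is in L


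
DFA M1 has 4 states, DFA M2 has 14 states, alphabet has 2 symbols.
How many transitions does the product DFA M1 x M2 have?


Product DFA has 4 * 14 = 56 states.
Each has 2 transitions: 56 * 2 = 112

112


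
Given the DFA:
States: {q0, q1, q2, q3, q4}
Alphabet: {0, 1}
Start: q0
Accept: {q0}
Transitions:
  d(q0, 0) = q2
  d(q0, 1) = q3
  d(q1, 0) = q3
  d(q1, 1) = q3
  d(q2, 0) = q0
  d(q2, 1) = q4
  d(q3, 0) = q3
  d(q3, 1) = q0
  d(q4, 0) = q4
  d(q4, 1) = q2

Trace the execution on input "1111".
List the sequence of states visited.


Input: 1111
d(q0, 1) = q3
d(q3, 1) = q0
d(q0, 1) = q3
d(q3, 1) = q0


q0 -> q3 -> q0 -> q3 -> q0


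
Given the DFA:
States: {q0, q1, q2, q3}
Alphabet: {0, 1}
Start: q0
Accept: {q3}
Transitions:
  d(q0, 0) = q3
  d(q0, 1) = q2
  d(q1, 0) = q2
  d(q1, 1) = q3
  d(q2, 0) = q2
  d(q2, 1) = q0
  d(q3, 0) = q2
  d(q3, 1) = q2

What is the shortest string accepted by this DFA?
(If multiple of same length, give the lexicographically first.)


BFS by string length (lex-first path to each state shown):
  len 0: q0<-""
  len 1: q2<-"1", q3<-"0"
Found accept state at length 1.

"0"


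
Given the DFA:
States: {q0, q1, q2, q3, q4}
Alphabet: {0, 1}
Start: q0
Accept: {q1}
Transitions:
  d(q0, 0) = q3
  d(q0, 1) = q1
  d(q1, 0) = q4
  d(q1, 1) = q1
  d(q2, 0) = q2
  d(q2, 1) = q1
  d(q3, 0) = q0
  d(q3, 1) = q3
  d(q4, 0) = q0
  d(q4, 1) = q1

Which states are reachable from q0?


BFS from q0:
  layer 0: {q0}
  layer 1: {q1, q3}
  layer 2: {q4}

{q0, q1, q3, q4}


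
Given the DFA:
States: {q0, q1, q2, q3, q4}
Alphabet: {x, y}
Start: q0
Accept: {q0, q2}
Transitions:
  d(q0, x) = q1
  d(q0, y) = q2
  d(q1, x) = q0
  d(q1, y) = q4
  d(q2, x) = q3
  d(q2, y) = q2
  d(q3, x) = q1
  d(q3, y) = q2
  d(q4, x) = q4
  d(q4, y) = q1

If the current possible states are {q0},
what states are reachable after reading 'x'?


Apply transition on 'x' from each current state:
  d(q0, x) = q1

{q1}


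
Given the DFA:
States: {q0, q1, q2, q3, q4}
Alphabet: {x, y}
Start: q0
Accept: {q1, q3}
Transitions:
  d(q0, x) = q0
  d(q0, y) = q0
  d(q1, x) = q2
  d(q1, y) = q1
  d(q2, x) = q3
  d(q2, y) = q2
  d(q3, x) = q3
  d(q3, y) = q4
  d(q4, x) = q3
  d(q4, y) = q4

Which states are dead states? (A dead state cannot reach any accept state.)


Forward reachability from each state:
  q0 -> reaches {q0}, no accept state (dead)
  q1 -> reaches accept state q1 (live)
  q2 -> reaches accept state q3 (live)
  q3 -> reaches accept state q3 (live)
  q4 -> reaches accept state q3 (live)

{q0}


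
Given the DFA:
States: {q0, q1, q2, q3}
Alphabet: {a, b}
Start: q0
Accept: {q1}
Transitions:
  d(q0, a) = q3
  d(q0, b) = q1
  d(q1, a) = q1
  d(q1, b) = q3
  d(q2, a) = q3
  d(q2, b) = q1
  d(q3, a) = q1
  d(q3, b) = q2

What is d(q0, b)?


Looking up transition d(q0, b)

q1


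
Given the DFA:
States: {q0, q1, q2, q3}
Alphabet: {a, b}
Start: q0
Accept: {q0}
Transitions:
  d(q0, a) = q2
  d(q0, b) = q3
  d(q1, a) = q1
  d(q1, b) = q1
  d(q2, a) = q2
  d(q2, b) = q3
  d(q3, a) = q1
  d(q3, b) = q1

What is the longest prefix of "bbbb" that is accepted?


Run the DFA, marking each prefix where the state is accepting:
  "" -> q0 [accept]
  "b" -> q3 [reject]
  "bb" -> q1 [reject]
  "bbb" -> q1 [reject]
  "bbbb" -> q1 [reject]

""


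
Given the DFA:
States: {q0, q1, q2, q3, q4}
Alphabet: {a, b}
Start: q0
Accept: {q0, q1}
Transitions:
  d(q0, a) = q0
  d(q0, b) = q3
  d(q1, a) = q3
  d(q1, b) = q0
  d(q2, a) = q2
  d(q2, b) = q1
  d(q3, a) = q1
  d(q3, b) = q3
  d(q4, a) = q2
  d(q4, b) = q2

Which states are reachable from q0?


BFS from q0:
  layer 0: {q0}
  layer 1: {q3}
  layer 2: {q1}

{q0, q1, q3}


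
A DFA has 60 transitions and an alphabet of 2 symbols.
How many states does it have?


Each state has exactly one transition per symbol.
states = transitions / |alphabet| = 60 / 2 = 30

30


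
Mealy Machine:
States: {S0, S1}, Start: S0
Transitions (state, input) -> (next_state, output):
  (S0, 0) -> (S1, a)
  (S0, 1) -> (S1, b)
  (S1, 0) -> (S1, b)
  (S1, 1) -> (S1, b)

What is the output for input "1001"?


Step-by-step:
  (S0, 1) -> (S1, b)
  (S1, 0) -> (S1, b)
  (S1, 0) -> (S1, b)
  (S1, 1) -> (S1, b)

"bbbb"


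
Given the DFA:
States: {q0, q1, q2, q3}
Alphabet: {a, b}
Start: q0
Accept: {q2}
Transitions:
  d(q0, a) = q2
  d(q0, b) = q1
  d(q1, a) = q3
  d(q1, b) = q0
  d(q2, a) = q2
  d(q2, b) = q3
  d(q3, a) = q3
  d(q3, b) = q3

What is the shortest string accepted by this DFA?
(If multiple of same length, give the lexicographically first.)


BFS by string length (lex-first path to each state shown):
  len 0: q0<-""
  len 1: q1<-"b", q2<-"a"
Found accept state at length 1.

"a"


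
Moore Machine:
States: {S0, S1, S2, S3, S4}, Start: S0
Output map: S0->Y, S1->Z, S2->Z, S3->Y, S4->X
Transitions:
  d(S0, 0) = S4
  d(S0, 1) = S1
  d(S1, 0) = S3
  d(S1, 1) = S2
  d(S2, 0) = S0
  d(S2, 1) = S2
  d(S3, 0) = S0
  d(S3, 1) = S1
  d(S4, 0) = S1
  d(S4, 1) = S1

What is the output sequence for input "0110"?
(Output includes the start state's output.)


Start: S0 (output Y)
  --0--> S4 (output X)
  --1--> S1 (output Z)
  --1--> S2 (output Z)
  --0--> S0 (output Y)

"YXZZY"


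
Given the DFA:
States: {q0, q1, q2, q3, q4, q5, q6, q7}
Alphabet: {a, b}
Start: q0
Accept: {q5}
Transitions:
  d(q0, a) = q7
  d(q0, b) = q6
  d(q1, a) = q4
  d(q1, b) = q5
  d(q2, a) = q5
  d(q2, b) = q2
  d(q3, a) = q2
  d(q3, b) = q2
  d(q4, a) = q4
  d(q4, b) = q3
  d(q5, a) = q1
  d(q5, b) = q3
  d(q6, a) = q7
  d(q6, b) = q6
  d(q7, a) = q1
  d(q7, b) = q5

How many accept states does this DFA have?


Accept states listed: {q5}
Counting: q5(1)

1


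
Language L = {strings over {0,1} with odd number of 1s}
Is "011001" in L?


count('1') = 3; 3 mod 2 = 1

Yes, "011001" is in L


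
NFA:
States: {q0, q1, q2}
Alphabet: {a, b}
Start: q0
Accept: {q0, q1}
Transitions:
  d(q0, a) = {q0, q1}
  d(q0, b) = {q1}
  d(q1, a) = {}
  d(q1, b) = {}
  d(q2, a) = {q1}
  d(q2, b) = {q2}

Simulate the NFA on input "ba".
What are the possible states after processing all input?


Start: {q0}
  --b--> {q1}
  --a--> {}

{} (empty set, no valid transitions)


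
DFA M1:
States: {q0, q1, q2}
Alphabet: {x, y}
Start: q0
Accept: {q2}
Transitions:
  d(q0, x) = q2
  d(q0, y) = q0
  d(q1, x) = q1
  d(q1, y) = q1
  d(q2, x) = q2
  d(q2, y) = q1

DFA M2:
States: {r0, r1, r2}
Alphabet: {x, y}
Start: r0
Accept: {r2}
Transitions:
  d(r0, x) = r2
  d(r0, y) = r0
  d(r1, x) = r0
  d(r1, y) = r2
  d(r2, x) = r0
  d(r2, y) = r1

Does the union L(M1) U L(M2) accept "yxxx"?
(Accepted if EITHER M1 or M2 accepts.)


M1: final=q2 accepted=True
M2: final=r2 accepted=True

Yes, union accepts


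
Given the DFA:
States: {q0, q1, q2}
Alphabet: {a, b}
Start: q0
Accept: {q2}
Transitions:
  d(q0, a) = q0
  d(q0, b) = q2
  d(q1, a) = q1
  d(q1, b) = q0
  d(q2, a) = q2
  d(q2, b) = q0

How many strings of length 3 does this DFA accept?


Enumerating all length-3 strings:
  "aaa" -> q0 [reject]
  "aab" -> q2 [accept]
  "aba" -> q2 [accept]
  "abb" -> q0 [reject]
  "baa" -> q2 [accept]
  "bab" -> q0 [reject]
  "bba" -> q0 [reject]
  "bbb" -> q2 [accept]

4 out of 8


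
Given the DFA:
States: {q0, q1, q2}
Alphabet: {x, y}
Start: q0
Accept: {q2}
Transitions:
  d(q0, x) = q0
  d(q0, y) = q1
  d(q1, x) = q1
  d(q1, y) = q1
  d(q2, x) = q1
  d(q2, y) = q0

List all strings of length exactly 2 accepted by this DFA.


All strings of length 2: 4 total
Accepted: 0

None


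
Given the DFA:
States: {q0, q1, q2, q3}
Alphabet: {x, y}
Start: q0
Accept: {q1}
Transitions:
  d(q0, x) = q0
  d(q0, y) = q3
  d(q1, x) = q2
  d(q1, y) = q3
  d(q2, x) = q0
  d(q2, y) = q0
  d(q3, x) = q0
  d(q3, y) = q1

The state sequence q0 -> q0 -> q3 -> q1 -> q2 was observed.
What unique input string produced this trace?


Trace back each transition to find the symbol:
  q0 --[x]--> q0
  q0 --[y]--> q3
  q3 --[y]--> q1
  q1 --[x]--> q2

"xyyx"


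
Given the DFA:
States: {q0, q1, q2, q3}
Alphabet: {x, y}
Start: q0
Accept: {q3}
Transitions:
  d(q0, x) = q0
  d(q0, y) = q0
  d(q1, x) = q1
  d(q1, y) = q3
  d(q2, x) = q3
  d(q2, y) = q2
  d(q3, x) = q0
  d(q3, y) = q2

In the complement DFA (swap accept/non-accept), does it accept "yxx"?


Trace: q0 -> q0 -> q0 -> q0
Final: q0
Original accept: {q3}
Complement: q0 is not in original accept

Yes, complement accepts (original rejects)


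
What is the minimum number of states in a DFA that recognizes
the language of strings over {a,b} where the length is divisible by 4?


States track (length) mod 4.
Need 4 states: one per remainder 0..3; accept = remainder 0.

4


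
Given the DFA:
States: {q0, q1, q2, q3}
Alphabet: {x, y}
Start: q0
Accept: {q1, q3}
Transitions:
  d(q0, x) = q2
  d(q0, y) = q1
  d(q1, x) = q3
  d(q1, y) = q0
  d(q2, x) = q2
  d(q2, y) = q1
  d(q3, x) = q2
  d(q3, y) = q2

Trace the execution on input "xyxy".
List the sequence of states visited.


Input: xyxy
d(q0, x) = q2
d(q2, y) = q1
d(q1, x) = q3
d(q3, y) = q2


q0 -> q2 -> q1 -> q3 -> q2


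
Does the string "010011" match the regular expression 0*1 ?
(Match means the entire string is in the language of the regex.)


|string| = 6; first = '0'; last = '1'

No, "010011" does not match 0*1


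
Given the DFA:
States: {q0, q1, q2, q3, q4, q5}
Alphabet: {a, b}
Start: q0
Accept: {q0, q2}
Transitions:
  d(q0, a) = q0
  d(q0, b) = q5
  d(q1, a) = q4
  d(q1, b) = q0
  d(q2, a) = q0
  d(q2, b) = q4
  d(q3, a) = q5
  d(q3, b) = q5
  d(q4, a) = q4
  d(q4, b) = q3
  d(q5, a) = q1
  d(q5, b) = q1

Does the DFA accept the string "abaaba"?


Trace: q0 -> q0 -> q5 -> q1 -> q4 -> q3 -> q5
Final state: q5
Accept states: {q0, q2}

No, rejected (final state q5 is not an accept state)


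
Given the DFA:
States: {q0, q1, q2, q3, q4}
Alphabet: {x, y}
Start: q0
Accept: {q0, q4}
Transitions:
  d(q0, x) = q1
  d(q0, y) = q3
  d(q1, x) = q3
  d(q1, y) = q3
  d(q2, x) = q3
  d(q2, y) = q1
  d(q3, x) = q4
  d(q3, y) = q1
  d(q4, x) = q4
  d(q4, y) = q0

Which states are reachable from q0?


BFS from q0:
  layer 0: {q0}
  layer 1: {q1, q3}
  layer 2: {q4}

{q0, q1, q3, q4}


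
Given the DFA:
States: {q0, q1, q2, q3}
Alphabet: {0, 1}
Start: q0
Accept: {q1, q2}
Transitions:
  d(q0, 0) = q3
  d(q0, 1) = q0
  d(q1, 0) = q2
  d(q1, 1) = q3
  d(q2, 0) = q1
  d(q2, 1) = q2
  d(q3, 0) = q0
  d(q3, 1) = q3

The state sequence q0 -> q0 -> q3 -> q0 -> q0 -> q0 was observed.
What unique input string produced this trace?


Trace back each transition to find the symbol:
  q0 --[1]--> q0
  q0 --[0]--> q3
  q3 --[0]--> q0
  q0 --[1]--> q0
  q0 --[1]--> q0

"10011"


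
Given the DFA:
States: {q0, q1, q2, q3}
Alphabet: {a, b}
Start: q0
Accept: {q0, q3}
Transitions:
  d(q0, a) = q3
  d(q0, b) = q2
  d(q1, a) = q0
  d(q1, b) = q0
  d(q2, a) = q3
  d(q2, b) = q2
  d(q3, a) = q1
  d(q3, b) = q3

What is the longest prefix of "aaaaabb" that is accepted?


Run the DFA, marking each prefix where the state is accepting:
  "" -> q0 [accept]
  "a" -> q3 [accept]
  "aa" -> q1 [reject]
  "aaa" -> q0 [accept]
  "aaaa" -> q3 [accept]
  "aaaaa" -> q1 [reject]
  "aaaaab" -> q0 [accept]
  "aaaaabb" -> q2 [reject]

"aaaaab"


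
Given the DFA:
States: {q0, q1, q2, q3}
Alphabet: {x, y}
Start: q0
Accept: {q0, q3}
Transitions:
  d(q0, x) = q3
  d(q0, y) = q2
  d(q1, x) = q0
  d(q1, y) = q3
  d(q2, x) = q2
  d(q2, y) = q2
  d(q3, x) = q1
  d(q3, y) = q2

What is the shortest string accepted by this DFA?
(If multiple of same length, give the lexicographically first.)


BFS by string length (lex-first path to each state shown):
  len 0: q0<-""
Found accept state at length 0.

"" (empty string)


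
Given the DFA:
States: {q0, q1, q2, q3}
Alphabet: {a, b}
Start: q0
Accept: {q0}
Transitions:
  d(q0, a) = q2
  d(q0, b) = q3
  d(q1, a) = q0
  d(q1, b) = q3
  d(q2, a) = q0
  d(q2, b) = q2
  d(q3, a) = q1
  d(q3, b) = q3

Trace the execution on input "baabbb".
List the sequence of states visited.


Input: baabbb
d(q0, b) = q3
d(q3, a) = q1
d(q1, a) = q0
d(q0, b) = q3
d(q3, b) = q3
d(q3, b) = q3


q0 -> q3 -> q1 -> q0 -> q3 -> q3 -> q3


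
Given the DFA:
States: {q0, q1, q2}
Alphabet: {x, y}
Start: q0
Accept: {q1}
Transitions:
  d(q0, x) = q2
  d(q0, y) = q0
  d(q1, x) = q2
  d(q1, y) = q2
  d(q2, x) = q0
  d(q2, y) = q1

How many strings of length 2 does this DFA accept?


Enumerating all length-2 strings:
  "xx" -> q0 [reject]
  "xy" -> q1 [accept]
  "yx" -> q2 [reject]
  "yy" -> q0 [reject]

1 out of 4


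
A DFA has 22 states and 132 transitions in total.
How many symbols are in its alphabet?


Each state has exactly one transition per symbol.
|alphabet| = transitions / states = 132 / 22 = 6

6


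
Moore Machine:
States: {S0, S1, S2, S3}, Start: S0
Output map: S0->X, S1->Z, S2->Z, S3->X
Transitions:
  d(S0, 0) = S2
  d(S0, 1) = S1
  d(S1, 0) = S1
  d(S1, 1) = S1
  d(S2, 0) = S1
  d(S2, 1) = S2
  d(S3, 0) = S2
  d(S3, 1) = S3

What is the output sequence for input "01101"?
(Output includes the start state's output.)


Start: S0 (output X)
  --0--> S2 (output Z)
  --1--> S2 (output Z)
  --1--> S2 (output Z)
  --0--> S1 (output Z)
  --1--> S1 (output Z)

"XZZZZZ"


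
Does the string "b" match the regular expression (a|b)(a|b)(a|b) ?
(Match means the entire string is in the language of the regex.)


|string| = 1; first = 'b'; last = 'b'

No, "b" does not match (a|b)(a|b)(a|b)


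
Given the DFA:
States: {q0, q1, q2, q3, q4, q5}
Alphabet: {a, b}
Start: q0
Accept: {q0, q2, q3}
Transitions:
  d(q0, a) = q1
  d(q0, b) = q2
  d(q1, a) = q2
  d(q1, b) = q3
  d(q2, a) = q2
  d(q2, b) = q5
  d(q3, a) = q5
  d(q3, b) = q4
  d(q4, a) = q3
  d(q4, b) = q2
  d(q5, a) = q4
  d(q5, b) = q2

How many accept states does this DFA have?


Accept states listed: {q0, q2, q3}
Counting: q0(1) q2(2) q3(3)

3


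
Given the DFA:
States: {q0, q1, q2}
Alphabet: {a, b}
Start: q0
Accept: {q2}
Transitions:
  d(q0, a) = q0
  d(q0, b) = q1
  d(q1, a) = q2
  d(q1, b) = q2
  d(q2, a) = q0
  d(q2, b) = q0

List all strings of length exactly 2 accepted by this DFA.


All strings of length 2: 4 total
Accepted: 2

"ba", "bb"


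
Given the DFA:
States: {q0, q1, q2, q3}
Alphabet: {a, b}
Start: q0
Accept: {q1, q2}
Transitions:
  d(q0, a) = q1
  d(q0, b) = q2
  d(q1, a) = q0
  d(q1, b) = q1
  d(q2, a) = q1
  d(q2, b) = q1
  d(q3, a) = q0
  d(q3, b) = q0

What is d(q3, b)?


Looking up transition d(q3, b)

q0


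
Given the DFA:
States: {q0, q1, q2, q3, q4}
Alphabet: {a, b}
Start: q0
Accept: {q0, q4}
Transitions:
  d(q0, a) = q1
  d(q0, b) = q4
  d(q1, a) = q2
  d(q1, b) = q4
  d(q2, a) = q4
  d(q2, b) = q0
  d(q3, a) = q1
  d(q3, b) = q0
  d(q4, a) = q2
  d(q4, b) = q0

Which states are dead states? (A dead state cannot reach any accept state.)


Forward reachability from each state:
  q0 -> reaches accept state q0 (live)
  q1 -> reaches accept state q0 (live)
  q2 -> reaches accept state q0 (live)
  q3 -> reaches accept state q0 (live)
  q4 -> reaches accept state q0 (live)

None (all states can reach an accept state)


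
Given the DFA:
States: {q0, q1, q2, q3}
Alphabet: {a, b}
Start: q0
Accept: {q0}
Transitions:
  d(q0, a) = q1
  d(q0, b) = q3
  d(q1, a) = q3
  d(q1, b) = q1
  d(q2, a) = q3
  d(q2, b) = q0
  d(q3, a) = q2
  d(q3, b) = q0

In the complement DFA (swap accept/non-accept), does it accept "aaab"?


Trace: q0 -> q1 -> q3 -> q2 -> q0
Final: q0
Original accept: {q0}
Complement: q0 is in original accept

No, complement rejects (original accepts)


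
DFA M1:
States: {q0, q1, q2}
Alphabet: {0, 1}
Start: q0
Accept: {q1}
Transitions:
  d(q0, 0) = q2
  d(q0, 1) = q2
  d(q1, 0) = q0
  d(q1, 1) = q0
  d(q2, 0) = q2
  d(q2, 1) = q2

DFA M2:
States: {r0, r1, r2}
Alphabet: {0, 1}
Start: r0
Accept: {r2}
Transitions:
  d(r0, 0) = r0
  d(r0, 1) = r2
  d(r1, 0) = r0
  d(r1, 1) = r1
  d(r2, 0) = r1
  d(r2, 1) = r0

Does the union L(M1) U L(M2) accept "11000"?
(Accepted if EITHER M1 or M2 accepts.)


M1: final=q2 accepted=False
M2: final=r0 accepted=False

No, union rejects (neither accepts)


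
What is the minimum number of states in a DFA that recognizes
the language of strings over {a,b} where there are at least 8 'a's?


States: count = 0, 1, ..., 7, and a final '>= 8' state.
Total: 8 + 1 = 9. Accept = '>= 8' state.

9


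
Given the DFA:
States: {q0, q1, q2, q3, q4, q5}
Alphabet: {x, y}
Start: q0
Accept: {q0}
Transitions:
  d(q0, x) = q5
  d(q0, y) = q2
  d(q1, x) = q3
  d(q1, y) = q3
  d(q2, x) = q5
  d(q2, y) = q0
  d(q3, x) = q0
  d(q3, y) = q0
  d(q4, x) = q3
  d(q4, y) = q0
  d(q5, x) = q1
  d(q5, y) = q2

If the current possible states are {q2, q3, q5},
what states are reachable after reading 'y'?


Apply transition on 'y' from each current state:
  d(q2, y) = q0
  d(q3, y) = q0
  d(q5, y) = q2

{q0, q2}


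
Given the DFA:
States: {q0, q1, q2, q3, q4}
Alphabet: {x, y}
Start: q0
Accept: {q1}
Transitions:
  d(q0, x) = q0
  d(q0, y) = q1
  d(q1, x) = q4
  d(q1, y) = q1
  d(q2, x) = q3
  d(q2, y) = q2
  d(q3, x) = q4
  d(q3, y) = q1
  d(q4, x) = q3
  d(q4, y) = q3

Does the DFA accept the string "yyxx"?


Trace: q0 -> q1 -> q1 -> q4 -> q3
Final state: q3
Accept states: {q1}

No, rejected (final state q3 is not an accept state)


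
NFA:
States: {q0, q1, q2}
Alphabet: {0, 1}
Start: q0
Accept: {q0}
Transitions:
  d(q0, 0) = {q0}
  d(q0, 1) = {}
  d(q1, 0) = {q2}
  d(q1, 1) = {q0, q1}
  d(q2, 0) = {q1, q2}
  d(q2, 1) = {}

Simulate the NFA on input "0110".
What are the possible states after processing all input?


Start: {q0}
  --0--> {q0}
  --1--> {}
  --1--> {}
  --0--> {}

{} (empty set, no valid transitions)


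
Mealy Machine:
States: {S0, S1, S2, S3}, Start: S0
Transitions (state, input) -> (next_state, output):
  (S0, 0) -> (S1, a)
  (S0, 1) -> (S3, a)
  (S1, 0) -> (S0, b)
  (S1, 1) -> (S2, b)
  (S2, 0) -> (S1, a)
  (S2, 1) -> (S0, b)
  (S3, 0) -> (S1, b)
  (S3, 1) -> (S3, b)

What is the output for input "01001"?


Step-by-step:
  (S0, 0) -> (S1, a)
  (S1, 1) -> (S2, b)
  (S2, 0) -> (S1, a)
  (S1, 0) -> (S0, b)
  (S0, 1) -> (S3, a)

"ababa"


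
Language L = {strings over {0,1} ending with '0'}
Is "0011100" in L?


last symbol = '0'

Yes, "0011100" is in L


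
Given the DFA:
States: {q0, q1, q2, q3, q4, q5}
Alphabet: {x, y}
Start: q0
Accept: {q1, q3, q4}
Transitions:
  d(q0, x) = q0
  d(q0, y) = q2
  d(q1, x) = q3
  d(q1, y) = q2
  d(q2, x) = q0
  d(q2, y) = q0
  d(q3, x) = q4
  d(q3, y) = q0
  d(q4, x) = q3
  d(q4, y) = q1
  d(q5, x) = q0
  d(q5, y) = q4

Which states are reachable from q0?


BFS from q0:
  layer 0: {q0}
  layer 1: {q2}

{q0, q2}


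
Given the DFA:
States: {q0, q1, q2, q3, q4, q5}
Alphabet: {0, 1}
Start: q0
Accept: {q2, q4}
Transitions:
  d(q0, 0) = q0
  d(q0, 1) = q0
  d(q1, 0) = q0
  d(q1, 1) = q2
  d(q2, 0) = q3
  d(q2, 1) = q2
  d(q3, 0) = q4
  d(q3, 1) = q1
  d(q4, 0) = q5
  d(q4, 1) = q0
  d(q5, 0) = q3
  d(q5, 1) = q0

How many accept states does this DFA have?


Accept states listed: {q2, q4}
Counting: q2(1) q4(2)

2


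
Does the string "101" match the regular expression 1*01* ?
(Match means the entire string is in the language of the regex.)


|string| = 3; first = '1'; last = '1'

Yes, "101" matches 1*01*


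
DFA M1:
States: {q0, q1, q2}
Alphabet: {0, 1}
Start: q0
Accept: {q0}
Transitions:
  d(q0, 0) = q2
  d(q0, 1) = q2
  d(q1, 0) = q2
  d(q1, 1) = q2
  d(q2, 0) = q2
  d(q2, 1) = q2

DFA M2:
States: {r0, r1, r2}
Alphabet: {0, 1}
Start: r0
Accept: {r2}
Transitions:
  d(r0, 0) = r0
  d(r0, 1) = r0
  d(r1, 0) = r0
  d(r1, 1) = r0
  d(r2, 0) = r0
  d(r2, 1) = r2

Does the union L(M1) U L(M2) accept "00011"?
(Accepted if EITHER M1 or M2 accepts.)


M1: final=q2 accepted=False
M2: final=r0 accepted=False

No, union rejects (neither accepts)


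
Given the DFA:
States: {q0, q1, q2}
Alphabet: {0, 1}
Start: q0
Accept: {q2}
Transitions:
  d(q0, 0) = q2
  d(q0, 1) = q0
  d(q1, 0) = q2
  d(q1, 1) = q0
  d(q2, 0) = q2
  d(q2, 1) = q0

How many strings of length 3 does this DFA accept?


Enumerating all length-3 strings:
  "000" -> q2 [accept]
  "001" -> q0 [reject]
  "010" -> q2 [accept]
  "011" -> q0 [reject]
  "100" -> q2 [accept]
  "101" -> q0 [reject]
  "110" -> q2 [accept]
  "111" -> q0 [reject]

4 out of 8


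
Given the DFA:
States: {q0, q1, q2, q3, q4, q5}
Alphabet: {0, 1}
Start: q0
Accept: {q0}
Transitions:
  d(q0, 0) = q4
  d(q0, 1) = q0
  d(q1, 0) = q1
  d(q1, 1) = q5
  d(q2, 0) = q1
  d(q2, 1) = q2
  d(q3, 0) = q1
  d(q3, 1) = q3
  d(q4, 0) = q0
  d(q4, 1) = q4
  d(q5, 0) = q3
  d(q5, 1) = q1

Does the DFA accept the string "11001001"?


Trace: q0 -> q0 -> q0 -> q4 -> q0 -> q0 -> q4 -> q0 -> q0
Final state: q0
Accept states: {q0}

Yes, accepted (final state q0 is an accept state)


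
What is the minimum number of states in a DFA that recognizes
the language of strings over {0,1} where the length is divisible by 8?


States track (length) mod 8.
Need 8 states: one per remainder 0..7; accept = remainder 0.

8


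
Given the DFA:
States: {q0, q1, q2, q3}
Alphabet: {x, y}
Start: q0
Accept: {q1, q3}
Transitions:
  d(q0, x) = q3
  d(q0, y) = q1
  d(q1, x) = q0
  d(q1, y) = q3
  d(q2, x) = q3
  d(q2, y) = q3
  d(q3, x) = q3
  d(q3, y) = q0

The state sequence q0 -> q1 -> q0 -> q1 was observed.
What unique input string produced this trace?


Trace back each transition to find the symbol:
  q0 --[y]--> q1
  q1 --[x]--> q0
  q0 --[y]--> q1

"yxy"


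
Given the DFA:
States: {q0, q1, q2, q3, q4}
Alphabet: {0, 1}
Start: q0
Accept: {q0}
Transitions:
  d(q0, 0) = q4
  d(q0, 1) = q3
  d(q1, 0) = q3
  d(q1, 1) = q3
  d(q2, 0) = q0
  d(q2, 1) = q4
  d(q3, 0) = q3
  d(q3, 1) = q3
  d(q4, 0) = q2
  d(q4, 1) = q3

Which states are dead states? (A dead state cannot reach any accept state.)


Forward reachability from each state:
  q0 -> reaches accept state q0 (live)
  q1 -> reaches {q1, q3}, no accept state (dead)
  q2 -> reaches accept state q0 (live)
  q3 -> reaches {q3}, no accept state (dead)
  q4 -> reaches accept state q0 (live)

{q1, q3}


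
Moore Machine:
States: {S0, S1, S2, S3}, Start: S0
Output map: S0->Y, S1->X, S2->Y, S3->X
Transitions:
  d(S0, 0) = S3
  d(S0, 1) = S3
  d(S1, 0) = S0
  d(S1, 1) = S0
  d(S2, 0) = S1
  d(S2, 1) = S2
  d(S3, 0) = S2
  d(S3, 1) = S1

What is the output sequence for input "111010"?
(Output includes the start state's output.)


Start: S0 (output Y)
  --1--> S3 (output X)
  --1--> S1 (output X)
  --1--> S0 (output Y)
  --0--> S3 (output X)
  --1--> S1 (output X)
  --0--> S0 (output Y)

"YXXYXXY"


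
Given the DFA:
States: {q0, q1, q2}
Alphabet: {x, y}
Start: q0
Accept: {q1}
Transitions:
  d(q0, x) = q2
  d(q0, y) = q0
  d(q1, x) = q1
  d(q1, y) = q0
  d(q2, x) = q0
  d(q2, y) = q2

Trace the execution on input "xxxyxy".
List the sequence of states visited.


Input: xxxyxy
d(q0, x) = q2
d(q2, x) = q0
d(q0, x) = q2
d(q2, y) = q2
d(q2, x) = q0
d(q0, y) = q0


q0 -> q2 -> q0 -> q2 -> q2 -> q0 -> q0


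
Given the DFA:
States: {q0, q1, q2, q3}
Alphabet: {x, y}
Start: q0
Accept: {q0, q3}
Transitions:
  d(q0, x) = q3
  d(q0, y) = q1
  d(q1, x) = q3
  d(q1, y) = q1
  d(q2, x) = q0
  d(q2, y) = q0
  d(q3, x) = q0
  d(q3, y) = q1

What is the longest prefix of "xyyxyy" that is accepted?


Run the DFA, marking each prefix where the state is accepting:
  "" -> q0 [accept]
  "x" -> q3 [accept]
  "xy" -> q1 [reject]
  "xyy" -> q1 [reject]
  "xyyx" -> q3 [accept]
  "xyyxy" -> q1 [reject]
  "xyyxyy" -> q1 [reject]

"xyyx"


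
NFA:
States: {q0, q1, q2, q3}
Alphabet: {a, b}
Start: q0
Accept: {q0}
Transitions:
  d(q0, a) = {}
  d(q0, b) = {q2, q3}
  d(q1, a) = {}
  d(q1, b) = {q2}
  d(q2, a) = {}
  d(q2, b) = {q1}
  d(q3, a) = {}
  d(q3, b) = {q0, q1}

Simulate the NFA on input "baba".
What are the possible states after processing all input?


Start: {q0}
  --b--> {q2, q3}
  --a--> {}
  --b--> {}
  --a--> {}

{} (empty set, no valid transitions)


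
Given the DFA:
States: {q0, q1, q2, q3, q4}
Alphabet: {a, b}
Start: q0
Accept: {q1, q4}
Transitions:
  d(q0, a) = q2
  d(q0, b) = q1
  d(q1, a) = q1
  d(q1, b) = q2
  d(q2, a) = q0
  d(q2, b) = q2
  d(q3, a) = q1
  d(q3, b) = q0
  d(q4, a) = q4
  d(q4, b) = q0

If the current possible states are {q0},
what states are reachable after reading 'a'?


Apply transition on 'a' from each current state:
  d(q0, a) = q2

{q2}


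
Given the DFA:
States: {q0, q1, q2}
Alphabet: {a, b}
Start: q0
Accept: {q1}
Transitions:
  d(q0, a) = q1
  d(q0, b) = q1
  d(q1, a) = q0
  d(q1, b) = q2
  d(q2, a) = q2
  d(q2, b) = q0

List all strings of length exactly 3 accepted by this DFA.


All strings of length 3: 8 total
Accepted: 4

"aaa", "aab", "baa", "bab"


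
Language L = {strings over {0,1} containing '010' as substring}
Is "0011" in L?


'010' does not occur

No, "0011" is not in L


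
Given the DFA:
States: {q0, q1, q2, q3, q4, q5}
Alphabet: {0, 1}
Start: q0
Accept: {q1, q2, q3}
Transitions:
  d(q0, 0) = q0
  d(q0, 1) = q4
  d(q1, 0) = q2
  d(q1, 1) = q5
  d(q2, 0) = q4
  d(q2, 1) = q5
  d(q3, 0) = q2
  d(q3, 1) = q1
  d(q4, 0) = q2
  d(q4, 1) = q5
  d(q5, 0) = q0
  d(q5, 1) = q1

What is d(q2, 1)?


Looking up transition d(q2, 1)

q5


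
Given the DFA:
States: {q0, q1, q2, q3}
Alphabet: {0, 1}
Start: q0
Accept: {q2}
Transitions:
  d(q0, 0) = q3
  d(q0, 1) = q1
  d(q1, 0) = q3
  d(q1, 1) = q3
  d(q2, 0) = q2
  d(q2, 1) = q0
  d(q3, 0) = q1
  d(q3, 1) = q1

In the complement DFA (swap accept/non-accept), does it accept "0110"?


Trace: q0 -> q3 -> q1 -> q3 -> q1
Final: q1
Original accept: {q2}
Complement: q1 is not in original accept

Yes, complement accepts (original rejects)


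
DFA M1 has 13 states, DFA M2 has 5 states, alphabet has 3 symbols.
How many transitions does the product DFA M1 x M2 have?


Product DFA has 13 * 5 = 65 states.
Each has 3 transitions: 65 * 3 = 195

195


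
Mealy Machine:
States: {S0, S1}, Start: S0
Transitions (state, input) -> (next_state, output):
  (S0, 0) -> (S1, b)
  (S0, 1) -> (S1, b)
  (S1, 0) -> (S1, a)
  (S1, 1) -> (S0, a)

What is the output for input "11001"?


Step-by-step:
  (S0, 1) -> (S1, b)
  (S1, 1) -> (S0, a)
  (S0, 0) -> (S1, b)
  (S1, 0) -> (S1, a)
  (S1, 1) -> (S0, a)

"babaa"


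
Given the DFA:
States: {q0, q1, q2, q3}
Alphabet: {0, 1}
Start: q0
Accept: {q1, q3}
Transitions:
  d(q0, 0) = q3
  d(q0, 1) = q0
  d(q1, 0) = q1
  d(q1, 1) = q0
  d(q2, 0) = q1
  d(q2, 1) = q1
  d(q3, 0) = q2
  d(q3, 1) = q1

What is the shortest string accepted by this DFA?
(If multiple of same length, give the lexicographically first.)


BFS by string length (lex-first path to each state shown):
  len 0: q0<-""
  len 1: q0<-"1", q3<-"0"
Found accept state at length 1.

"0"


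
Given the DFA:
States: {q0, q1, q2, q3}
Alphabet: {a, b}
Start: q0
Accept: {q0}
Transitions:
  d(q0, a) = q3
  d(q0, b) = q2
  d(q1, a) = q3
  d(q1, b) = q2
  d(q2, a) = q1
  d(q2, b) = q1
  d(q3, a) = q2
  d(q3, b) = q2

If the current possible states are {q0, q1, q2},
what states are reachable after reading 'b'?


Apply transition on 'b' from each current state:
  d(q0, b) = q2
  d(q1, b) = q2
  d(q2, b) = q1

{q1, q2}


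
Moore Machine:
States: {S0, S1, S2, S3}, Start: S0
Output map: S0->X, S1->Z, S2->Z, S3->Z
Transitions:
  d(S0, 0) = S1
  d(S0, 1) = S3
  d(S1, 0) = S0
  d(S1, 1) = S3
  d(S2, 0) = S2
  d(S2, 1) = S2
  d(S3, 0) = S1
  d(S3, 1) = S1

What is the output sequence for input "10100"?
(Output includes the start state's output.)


Start: S0 (output X)
  --1--> S3 (output Z)
  --0--> S1 (output Z)
  --1--> S3 (output Z)
  --0--> S1 (output Z)
  --0--> S0 (output X)

"XZZZZX"


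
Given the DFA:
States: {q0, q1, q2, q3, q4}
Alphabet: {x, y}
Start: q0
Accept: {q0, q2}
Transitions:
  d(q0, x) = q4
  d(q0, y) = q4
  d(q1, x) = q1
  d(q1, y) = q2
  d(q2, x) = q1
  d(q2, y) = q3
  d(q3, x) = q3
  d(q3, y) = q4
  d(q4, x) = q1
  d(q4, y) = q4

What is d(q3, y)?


Looking up transition d(q3, y)

q4


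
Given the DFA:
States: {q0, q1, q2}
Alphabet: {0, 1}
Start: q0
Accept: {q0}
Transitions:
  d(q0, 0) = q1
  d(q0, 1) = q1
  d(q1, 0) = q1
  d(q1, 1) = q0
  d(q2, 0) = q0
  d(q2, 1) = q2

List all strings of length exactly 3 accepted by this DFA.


All strings of length 3: 8 total
Accepted: 2

"001", "101"


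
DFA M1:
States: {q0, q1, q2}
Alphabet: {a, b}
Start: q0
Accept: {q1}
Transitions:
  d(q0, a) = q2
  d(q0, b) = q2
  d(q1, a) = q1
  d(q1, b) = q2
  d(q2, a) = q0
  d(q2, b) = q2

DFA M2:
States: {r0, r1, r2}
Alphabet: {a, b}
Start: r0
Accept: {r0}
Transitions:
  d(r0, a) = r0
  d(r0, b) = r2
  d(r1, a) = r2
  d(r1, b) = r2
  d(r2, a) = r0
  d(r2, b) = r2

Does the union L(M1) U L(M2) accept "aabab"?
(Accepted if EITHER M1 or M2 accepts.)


M1: final=q2 accepted=False
M2: final=r2 accepted=False

No, union rejects (neither accepts)


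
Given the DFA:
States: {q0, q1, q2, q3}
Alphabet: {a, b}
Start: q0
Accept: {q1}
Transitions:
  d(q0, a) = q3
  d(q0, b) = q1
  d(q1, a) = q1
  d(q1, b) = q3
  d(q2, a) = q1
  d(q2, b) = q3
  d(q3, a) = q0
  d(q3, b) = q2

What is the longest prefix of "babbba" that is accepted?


Run the DFA, marking each prefix where the state is accepting:
  "" -> q0 [reject]
  "b" -> q1 [accept]
  "ba" -> q1 [accept]
  "bab" -> q3 [reject]
  "babb" -> q2 [reject]
  "babbb" -> q3 [reject]
  "babbba" -> q0 [reject]

"ba"


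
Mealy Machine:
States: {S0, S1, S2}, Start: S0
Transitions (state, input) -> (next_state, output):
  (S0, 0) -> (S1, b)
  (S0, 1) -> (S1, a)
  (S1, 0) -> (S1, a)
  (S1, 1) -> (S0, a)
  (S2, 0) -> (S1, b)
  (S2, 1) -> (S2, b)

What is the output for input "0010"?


Step-by-step:
  (S0, 0) -> (S1, b)
  (S1, 0) -> (S1, a)
  (S1, 1) -> (S0, a)
  (S0, 0) -> (S1, b)

"baab"


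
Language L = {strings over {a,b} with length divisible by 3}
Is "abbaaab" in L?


length = 7; 7 mod 3 = 1

No, "abbaaab" is not in L


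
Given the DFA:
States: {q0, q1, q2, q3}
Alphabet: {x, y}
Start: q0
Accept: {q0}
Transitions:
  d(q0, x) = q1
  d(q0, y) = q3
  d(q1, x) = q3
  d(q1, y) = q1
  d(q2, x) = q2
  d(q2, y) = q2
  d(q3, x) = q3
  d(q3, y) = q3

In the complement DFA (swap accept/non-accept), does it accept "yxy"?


Trace: q0 -> q3 -> q3 -> q3
Final: q3
Original accept: {q0}
Complement: q3 is not in original accept

Yes, complement accepts (original rejects)


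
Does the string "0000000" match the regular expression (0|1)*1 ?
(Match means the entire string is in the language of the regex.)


|string| = 7; first = '0'; last = '0'

No, "0000000" does not match (0|1)*1


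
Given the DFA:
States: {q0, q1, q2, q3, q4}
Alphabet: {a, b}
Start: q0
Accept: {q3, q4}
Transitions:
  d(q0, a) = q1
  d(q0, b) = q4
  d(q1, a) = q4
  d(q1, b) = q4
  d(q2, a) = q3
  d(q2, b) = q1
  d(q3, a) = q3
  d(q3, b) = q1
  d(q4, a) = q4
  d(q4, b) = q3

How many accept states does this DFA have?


Accept states listed: {q3, q4}
Counting: q3(1) q4(2)

2


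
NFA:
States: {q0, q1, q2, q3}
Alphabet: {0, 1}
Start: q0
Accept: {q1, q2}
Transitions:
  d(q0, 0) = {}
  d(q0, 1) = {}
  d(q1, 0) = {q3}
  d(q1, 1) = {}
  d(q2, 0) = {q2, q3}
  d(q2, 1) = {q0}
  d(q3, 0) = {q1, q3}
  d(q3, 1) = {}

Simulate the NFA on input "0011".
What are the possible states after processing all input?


Start: {q0}
  --0--> {}
  --0--> {}
  --1--> {}
  --1--> {}

{} (empty set, no valid transitions)


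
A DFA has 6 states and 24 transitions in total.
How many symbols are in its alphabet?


Each state has exactly one transition per symbol.
|alphabet| = transitions / states = 24 / 6 = 4

4


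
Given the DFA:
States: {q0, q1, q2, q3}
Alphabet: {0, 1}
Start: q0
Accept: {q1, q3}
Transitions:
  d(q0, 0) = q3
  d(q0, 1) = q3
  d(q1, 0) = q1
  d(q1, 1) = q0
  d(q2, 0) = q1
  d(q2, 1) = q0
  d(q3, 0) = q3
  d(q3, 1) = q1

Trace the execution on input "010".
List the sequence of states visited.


Input: 010
d(q0, 0) = q3
d(q3, 1) = q1
d(q1, 0) = q1


q0 -> q3 -> q1 -> q1


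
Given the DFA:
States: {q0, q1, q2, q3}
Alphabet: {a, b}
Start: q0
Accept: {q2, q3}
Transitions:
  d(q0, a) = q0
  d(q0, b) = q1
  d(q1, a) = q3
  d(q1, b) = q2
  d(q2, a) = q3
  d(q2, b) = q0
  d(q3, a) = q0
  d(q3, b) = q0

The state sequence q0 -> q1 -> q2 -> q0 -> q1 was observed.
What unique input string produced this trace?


Trace back each transition to find the symbol:
  q0 --[b]--> q1
  q1 --[b]--> q2
  q2 --[b]--> q0
  q0 --[b]--> q1

"bbbb"


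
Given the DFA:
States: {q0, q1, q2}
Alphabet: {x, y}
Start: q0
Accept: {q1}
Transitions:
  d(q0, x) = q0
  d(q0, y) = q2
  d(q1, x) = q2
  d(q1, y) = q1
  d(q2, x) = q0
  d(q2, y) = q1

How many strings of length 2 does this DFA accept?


Enumerating all length-2 strings:
  "xx" -> q0 [reject]
  "xy" -> q2 [reject]
  "yx" -> q0 [reject]
  "yy" -> q1 [accept]

1 out of 4


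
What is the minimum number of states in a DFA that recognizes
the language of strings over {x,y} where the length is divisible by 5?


States track (length) mod 5.
Need 5 states: one per remainder 0..4; accept = remainder 0.

5


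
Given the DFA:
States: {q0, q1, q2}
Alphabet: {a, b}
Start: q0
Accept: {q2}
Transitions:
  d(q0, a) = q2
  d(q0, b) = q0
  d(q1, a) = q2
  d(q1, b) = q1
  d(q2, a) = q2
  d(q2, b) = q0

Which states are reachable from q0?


BFS from q0:
  layer 0: {q0}
  layer 1: {q2}

{q0, q2}


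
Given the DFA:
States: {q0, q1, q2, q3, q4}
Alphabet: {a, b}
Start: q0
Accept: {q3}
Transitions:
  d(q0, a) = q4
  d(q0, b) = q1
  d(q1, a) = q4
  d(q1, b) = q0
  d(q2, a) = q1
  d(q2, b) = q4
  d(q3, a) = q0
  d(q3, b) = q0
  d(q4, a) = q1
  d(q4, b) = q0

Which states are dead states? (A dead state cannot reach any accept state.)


Forward reachability from each state:
  q0 -> reaches {q0, q1, q4}, no accept state (dead)
  q1 -> reaches {q0, q1, q4}, no accept state (dead)
  q2 -> reaches {q0, q1, q2, q4}, no accept state (dead)
  q3 -> reaches accept state q3 (live)
  q4 -> reaches {q0, q1, q4}, no accept state (dead)

{q0, q1, q2, q4}
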